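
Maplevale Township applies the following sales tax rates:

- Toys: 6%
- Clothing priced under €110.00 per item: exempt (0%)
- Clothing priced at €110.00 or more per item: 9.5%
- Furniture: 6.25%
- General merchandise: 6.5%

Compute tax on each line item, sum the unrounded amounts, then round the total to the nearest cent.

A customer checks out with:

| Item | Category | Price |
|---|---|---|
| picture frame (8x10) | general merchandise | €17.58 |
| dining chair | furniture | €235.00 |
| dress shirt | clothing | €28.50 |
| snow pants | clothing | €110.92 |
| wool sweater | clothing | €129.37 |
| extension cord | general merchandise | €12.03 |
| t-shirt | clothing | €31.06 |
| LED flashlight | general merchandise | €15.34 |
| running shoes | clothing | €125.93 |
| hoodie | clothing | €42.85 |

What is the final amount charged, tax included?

€800.98

Picture frame (8x10) €17.58: general merchandise → 6.5% → €1.1427
Dining chair €235.00: furniture → 6.25% → €14.6875
Dress shirt €28.50: clothing, under €110.00 → 0% → €0.00
Snow pants €110.92: clothing, €110.00 or more → 9.5% → €10.5374
Wool sweater €129.37: clothing, €110.00 or more → 9.5% → €12.29015
Extension cord €12.03: general merchandise → 6.5% → €0.78195
T-shirt €31.06: clothing, under €110.00 → 0% → €0.00
LED flashlight €15.34: general merchandise → 6.5% → €0.9971
Running shoes €125.93: clothing, €110.00 or more → 9.5% → €11.96335
Hoodie €42.85: clothing, under €110.00 → 0% → €0.00
Subtotal = €748.58; unrounded tax = €52.40015 → €52.40; total due = €800.98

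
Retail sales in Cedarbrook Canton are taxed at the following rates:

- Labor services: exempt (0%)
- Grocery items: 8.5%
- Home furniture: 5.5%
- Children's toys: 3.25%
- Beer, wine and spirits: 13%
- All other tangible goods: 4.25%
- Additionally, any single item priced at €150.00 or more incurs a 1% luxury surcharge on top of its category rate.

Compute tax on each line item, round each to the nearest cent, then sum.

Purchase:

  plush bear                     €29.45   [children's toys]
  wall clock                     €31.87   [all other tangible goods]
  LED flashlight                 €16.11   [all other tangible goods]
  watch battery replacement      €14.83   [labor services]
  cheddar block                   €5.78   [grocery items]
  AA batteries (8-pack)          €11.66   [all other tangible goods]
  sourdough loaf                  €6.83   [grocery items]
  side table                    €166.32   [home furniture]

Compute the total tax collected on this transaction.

Plush bear €29.45: children's toys → 3.25% → €0.96
Wall clock €31.87: all other tangible goods → 4.25% → €1.35
LED flashlight €16.11: all other tangible goods → 4.25% → €0.68
Watch battery replacement €14.83: labor services → 0% → €0.00
Cheddar block €5.78: grocery items → 8.5% → €0.49
AA batteries (8-pack) €11.66: all other tangible goods → 4.25% → €0.50
Sourdough loaf €6.83: grocery items → 8.5% → €0.58
Side table €166.32: home furniture → 5.5% + 1% surcharge = 6.5% → €10.81
Total tax = €0.96 + €1.35 + €0.68 + €0.49 + €0.50 + €0.58 + €10.81 = €15.37

€15.37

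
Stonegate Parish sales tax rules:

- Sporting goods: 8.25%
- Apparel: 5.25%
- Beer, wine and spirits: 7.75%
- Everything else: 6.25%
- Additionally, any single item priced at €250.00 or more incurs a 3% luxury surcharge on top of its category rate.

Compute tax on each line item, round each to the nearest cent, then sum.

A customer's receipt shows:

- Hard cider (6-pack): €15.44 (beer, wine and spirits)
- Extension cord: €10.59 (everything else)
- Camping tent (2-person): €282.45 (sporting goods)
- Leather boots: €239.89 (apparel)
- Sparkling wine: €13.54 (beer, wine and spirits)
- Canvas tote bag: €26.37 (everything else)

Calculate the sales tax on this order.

€48.93

Hard cider (6-pack) €15.44: beer, wine and spirits → 7.75% → €1.20
Extension cord €10.59: everything else → 6.25% → €0.66
Camping tent (2-person) €282.45: sporting goods → 8.25% + 3% surcharge = 11.25% → €31.78
Leather boots €239.89: apparel → 5.25% → €12.59
Sparkling wine €13.54: beer, wine and spirits → 7.75% → €1.05
Canvas tote bag €26.37: everything else → 6.25% → €1.65
Total tax = €1.20 + €0.66 + €31.78 + €12.59 + €1.05 + €1.65 = €48.93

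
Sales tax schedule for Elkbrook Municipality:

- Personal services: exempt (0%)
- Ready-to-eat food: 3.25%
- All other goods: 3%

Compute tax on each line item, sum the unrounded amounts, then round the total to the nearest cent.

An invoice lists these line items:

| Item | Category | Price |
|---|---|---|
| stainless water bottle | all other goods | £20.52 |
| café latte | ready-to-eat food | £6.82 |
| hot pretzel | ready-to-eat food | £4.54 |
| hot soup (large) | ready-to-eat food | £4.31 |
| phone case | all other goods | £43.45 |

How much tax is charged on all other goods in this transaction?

Stainless water bottle £20.52: all other goods → 3% → £0.6156
Phone case £43.45: all other goods → 3% → £1.3035
Tax on all other goods: unrounded sum = £1.9191 → £1.92

£1.92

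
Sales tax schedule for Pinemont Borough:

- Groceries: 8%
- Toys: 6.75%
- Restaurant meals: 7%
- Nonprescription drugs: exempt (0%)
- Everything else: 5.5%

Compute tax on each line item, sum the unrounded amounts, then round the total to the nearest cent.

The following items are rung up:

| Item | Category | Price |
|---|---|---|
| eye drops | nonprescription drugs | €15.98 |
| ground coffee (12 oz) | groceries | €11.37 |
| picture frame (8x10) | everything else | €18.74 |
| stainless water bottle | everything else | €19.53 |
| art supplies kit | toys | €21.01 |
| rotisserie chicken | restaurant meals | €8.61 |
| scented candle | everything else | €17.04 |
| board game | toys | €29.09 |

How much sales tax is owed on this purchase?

Eye drops €15.98: nonprescription drugs → 0% → €0.00
Ground coffee (12 oz) €11.37: groceries → 8% → €0.9096
Picture frame (8x10) €18.74: everything else → 5.5% → €1.0307
Stainless water bottle €19.53: everything else → 5.5% → €1.07415
Art supplies kit €21.01: toys → 6.75% → €1.418175
Rotisserie chicken €8.61: restaurant meals → 7% → €0.6027
Scented candle €17.04: everything else → 5.5% → €0.9372
Board game €29.09: toys → 6.75% → €1.963575
Unrounded tax sum = €7.9361 → €7.94

€7.94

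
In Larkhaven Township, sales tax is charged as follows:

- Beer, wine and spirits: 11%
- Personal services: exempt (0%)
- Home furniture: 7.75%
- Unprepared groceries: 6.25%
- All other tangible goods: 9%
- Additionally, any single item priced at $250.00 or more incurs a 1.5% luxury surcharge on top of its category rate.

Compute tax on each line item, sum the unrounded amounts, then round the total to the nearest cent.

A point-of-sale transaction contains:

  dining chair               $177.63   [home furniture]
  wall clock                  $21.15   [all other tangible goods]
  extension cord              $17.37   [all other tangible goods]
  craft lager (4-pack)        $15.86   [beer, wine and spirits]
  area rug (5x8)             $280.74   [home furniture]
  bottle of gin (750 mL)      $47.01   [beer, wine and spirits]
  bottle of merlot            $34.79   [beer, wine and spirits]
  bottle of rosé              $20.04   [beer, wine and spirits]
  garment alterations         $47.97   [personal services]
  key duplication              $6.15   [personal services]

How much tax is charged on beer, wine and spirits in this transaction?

Craft lager (4-pack) $15.86: beer, wine and spirits → 11% → $1.7446
Bottle of gin (750 mL) $47.01: beer, wine and spirits → 11% → $5.1711
Bottle of merlot $34.79: beer, wine and spirits → 11% → $3.8269
Bottle of rosé $20.04: beer, wine and spirits → 11% → $2.2044
Tax on beer, wine and spirits: unrounded sum = $12.947 → $12.95

$12.95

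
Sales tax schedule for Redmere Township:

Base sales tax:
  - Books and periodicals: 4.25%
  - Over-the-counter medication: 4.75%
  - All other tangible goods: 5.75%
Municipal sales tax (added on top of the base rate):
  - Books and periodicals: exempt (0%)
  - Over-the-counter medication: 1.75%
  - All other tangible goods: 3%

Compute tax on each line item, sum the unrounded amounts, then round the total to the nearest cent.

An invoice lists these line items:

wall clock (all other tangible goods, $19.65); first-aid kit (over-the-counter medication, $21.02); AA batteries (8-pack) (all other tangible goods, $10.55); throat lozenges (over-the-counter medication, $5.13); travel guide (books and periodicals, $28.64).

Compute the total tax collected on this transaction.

$5.56

Wall clock $19.65: all other tangible goods → 5.75% + 3% municipal = 8.75% → $1.719375
First-aid kit $21.02: over-the-counter medication → 4.75% + 1.75% municipal = 6.5% → $1.3663
AA batteries (8-pack) $10.55: all other tangible goods → 5.75% + 3% municipal = 8.75% → $0.923125
Throat lozenges $5.13: over-the-counter medication → 4.75% + 1.75% municipal = 6.5% → $0.33345
Travel guide $28.64: books and periodicals → 4.25% + 0% municipal = 4.25% → $1.2172
Unrounded tax sum = $5.55945 → $5.56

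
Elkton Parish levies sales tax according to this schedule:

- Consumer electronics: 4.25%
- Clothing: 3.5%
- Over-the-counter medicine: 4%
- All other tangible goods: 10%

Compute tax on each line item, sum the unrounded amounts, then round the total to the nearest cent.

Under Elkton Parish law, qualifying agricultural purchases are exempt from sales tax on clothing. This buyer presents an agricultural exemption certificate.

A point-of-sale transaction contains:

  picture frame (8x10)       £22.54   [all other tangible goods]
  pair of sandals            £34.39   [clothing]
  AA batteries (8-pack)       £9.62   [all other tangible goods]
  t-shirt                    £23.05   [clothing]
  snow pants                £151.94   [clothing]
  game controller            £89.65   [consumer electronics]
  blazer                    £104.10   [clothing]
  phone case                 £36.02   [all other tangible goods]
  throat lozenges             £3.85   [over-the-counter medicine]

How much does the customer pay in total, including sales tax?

Picture frame (8x10) £22.54: all other tangible goods → 10% → £2.254
Pair of sandals £34.39: clothing, buyer-exempt → 0% → £0.00
AA batteries (8-pack) £9.62: all other tangible goods → 10% → £0.962
T-shirt £23.05: clothing, buyer-exempt → 0% → £0.00
Snow pants £151.94: clothing, buyer-exempt → 0% → £0.00
Game controller £89.65: consumer electronics → 4.25% → £3.810125
Blazer £104.10: clothing, buyer-exempt → 0% → £0.00
Phone case £36.02: all other tangible goods → 10% → £3.602
Throat lozenges £3.85: over-the-counter medicine → 4% → £0.154
Subtotal = £475.16; unrounded tax = £10.782125 → £10.78; total due = £485.94

£485.94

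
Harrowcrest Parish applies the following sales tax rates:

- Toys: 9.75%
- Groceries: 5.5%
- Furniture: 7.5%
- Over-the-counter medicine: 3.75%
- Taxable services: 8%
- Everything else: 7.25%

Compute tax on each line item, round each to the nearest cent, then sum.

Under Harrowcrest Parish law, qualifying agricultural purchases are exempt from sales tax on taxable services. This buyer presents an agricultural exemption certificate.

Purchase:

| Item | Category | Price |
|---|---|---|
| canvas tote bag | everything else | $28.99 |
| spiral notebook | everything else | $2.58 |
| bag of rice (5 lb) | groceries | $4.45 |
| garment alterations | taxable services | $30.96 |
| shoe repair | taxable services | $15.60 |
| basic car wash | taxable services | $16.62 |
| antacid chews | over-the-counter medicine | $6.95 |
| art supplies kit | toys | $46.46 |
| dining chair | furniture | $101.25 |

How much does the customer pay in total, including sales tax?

$268.77

Canvas tote bag $28.99: everything else → 7.25% → $2.10
Spiral notebook $2.58: everything else → 7.25% → $0.19
Bag of rice (5 lb) $4.45: groceries → 5.5% → $0.24
Garment alterations $30.96: taxable services, buyer-exempt → 0% → $0.00
Shoe repair $15.60: taxable services, buyer-exempt → 0% → $0.00
Basic car wash $16.62: taxable services, buyer-exempt → 0% → $0.00
Antacid chews $6.95: over-the-counter medicine → 3.75% → $0.26
Art supplies kit $46.46: toys → 9.75% → $4.53
Dining chair $101.25: furniture → 7.5% → $7.59
Subtotal = $253.86; tax = $14.91; total due = $268.77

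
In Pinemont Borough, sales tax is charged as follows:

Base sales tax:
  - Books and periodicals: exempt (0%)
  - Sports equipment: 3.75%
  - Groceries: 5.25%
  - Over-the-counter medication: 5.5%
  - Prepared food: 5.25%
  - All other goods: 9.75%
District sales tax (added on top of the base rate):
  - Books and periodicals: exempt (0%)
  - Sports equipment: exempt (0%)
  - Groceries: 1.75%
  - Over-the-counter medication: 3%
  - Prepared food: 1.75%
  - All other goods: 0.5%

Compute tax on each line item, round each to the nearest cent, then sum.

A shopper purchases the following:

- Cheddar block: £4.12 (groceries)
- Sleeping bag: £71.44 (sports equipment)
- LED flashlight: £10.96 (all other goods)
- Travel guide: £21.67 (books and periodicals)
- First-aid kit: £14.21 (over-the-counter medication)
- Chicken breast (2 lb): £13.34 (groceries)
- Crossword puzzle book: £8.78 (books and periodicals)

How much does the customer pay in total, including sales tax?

Cheddar block £4.12: groceries → 5.25% + 1.75% district = 7% → £0.29
Sleeping bag £71.44: sports equipment → 3.75% + 0% district = 3.75% → £2.68
LED flashlight £10.96: all other goods → 9.75% + 0.5% district = 10.25% → £1.12
Travel guide £21.67: books and periodicals → 0% + 0% district = 0% → £0.00
First-aid kit £14.21: over-the-counter medication → 5.5% + 3% district = 8.5% → £1.21
Chicken breast (2 lb) £13.34: groceries → 5.25% + 1.75% district = 7% → £0.93
Crossword puzzle book £8.78: books and periodicals → 0% + 0% district = 0% → £0.00
Subtotal = £144.52; tax = £6.23; total due = £150.75

£150.75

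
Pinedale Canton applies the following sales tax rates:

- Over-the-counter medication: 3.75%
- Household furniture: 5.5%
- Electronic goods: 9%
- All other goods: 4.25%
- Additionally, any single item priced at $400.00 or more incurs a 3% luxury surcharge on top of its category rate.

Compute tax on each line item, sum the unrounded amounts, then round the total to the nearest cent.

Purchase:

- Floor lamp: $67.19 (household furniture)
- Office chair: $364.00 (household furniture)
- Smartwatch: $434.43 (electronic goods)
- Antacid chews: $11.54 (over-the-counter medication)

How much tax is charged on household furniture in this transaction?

$23.72

Floor lamp $67.19: household furniture → 5.5% → $3.69545
Office chair $364.00: household furniture → 5.5% → $20.02
Tax on household furniture: unrounded sum = $23.71545 → $23.72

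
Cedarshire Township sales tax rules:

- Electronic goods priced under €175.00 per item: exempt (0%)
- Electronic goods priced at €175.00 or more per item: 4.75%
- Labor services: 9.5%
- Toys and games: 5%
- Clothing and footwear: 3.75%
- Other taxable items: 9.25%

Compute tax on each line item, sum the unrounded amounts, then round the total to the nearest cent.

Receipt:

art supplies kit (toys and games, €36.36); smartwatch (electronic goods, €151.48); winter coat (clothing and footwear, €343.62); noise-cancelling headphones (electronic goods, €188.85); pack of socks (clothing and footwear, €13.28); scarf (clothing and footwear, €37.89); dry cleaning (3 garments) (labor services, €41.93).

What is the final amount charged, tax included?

€842.99

Art supplies kit €36.36: toys and games → 5% → €1.818
Smartwatch €151.48: electronic goods, under €175.00 → 0% → €0.00
Winter coat €343.62: clothing and footwear → 3.75% → €12.88575
Noise-cancelling headphones €188.85: electronic goods, €175.00 or more → 4.75% → €8.970375
Pack of socks €13.28: clothing and footwear → 3.75% → €0.498
Scarf €37.89: clothing and footwear → 3.75% → €1.420875
Dry cleaning (3 garments) €41.93: labor services → 9.5% → €3.98335
Subtotal = €813.41; unrounded tax = €29.57635 → €29.58; total due = €842.99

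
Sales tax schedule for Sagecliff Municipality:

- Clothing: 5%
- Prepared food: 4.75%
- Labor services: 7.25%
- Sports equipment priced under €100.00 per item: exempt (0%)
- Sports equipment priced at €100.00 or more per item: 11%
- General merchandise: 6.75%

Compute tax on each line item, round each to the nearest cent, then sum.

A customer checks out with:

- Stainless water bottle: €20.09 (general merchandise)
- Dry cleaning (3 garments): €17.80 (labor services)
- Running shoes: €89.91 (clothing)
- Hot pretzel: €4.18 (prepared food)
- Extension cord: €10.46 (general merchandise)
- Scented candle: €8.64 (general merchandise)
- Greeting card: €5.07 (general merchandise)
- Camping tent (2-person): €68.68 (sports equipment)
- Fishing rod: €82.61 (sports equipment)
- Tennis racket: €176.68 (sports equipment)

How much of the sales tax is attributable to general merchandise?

Stainless water bottle €20.09: general merchandise → 6.75% → €1.36
Extension cord €10.46: general merchandise → 6.75% → €0.71
Scented candle €8.64: general merchandise → 6.75% → €0.58
Greeting card €5.07: general merchandise → 6.75% → €0.34
Tax on general merchandise = €1.36 + €0.71 + €0.58 + €0.34 = €2.99

€2.99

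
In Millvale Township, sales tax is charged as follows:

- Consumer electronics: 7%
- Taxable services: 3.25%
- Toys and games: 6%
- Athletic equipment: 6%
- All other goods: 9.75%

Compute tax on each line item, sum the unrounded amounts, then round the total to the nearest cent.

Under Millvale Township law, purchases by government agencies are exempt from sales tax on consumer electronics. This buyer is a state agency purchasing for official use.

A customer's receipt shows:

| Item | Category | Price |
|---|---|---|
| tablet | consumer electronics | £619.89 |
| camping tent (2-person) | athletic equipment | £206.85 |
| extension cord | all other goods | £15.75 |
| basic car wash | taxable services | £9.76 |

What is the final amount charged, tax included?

Tablet £619.89: consumer electronics, buyer-exempt → 0% → £0.00
Camping tent (2-person) £206.85: athletic equipment → 6% → £12.411
Extension cord £15.75: all other goods → 9.75% → £1.535625
Basic car wash £9.76: taxable services → 3.25% → £0.3172
Subtotal = £852.25; unrounded tax = £14.263825 → £14.26; total due = £866.51

£866.51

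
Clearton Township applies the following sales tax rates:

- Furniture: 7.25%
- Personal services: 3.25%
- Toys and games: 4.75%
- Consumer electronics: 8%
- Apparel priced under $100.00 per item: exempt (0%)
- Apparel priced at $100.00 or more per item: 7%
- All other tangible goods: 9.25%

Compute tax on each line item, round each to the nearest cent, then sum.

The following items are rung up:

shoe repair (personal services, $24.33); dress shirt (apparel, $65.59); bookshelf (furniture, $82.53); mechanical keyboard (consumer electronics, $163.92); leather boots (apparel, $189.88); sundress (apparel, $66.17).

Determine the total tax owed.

Shoe repair $24.33: personal services → 3.25% → $0.79
Dress shirt $65.59: apparel, under $100.00 → 0% → $0.00
Bookshelf $82.53: furniture → 7.25% → $5.98
Mechanical keyboard $163.92: consumer electronics → 8% → $13.11
Leather boots $189.88: apparel, $100.00 or more → 7% → $13.29
Sundress $66.17: apparel, under $100.00 → 0% → $0.00
Total tax = $0.79 + $5.98 + $13.11 + $13.29 = $33.17

$33.17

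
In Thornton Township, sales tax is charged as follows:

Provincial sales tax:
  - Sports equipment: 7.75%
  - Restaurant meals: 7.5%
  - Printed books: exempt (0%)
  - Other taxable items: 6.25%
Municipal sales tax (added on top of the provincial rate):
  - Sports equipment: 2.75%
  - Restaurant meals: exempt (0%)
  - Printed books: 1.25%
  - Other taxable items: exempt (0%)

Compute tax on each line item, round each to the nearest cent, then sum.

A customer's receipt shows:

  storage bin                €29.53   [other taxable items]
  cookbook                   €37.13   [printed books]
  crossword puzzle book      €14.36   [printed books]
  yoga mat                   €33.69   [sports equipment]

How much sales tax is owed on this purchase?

€6.03

Storage bin €29.53: other taxable items → 6.25% + 0% municipal = 6.25% → €1.85
Cookbook €37.13: printed books → 0% + 1.25% municipal = 1.25% → €0.46
Crossword puzzle book €14.36: printed books → 0% + 1.25% municipal = 1.25% → €0.18
Yoga mat €33.69: sports equipment → 7.75% + 2.75% municipal = 10.5% → €3.54
Total tax = €1.85 + €0.46 + €0.18 + €3.54 = €6.03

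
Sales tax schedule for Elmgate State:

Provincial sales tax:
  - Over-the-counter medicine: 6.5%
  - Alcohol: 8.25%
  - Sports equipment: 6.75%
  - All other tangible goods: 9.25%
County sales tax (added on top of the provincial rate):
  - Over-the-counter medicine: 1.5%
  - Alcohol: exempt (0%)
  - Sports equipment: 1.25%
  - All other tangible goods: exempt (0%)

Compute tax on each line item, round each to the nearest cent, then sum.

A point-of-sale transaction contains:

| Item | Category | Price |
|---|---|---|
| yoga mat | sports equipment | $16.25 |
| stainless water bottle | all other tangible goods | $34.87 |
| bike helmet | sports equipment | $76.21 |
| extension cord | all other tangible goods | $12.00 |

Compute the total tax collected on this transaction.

Yoga mat $16.25: sports equipment → 6.75% + 1.25% county = 8% → $1.30
Stainless water bottle $34.87: all other tangible goods → 9.25% + 0% county = 9.25% → $3.23
Bike helmet $76.21: sports equipment → 6.75% + 1.25% county = 8% → $6.10
Extension cord $12.00: all other tangible goods → 9.25% + 0% county = 9.25% → $1.11
Total tax = $1.30 + $3.23 + $6.10 + $1.11 = $11.74

$11.74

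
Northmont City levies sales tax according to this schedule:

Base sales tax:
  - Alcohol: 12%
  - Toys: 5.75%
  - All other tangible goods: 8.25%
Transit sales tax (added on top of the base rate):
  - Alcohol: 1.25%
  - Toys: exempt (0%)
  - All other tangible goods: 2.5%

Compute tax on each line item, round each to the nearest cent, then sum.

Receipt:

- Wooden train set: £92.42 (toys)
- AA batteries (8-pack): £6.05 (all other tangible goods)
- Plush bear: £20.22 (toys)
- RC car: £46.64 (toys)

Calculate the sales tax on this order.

Wooden train set £92.42: toys → 5.75% + 0% transit = 5.75% → £5.31
AA batteries (8-pack) £6.05: all other tangible goods → 8.25% + 2.5% transit = 10.75% → £0.65
Plush bear £20.22: toys → 5.75% + 0% transit = 5.75% → £1.16
RC car £46.64: toys → 5.75% + 0% transit = 5.75% → £2.68
Total tax = £5.31 + £0.65 + £1.16 + £2.68 = £9.80

£9.80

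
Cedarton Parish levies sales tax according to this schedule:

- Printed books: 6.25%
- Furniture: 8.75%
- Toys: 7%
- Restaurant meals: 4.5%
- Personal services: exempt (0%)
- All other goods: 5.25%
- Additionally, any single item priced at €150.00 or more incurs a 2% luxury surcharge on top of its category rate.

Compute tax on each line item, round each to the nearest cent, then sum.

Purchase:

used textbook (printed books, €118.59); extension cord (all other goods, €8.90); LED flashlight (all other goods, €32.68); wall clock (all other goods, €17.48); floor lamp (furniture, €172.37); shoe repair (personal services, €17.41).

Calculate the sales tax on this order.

€29.05

Used textbook €118.59: printed books → 6.25% → €7.41
Extension cord €8.90: all other goods → 5.25% → €0.47
LED flashlight €32.68: all other goods → 5.25% → €1.72
Wall clock €17.48: all other goods → 5.25% → €0.92
Floor lamp €172.37: furniture → 8.75% + 2% surcharge = 10.75% → €18.53
Shoe repair €17.41: personal services → 0% → €0.00
Total tax = €7.41 + €0.47 + €1.72 + €0.92 + €18.53 = €29.05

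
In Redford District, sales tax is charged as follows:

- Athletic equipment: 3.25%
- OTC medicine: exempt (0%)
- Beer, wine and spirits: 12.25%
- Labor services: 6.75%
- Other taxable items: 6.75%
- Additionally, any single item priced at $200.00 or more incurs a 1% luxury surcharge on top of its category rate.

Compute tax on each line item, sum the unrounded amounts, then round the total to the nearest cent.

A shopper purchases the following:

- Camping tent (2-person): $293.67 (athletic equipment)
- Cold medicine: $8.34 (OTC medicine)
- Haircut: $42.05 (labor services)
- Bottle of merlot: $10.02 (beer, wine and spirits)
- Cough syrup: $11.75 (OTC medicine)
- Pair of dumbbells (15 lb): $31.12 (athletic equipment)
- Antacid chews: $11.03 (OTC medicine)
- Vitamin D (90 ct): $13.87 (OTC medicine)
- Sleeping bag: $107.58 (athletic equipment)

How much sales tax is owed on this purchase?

Camping tent (2-person) $293.67: athletic equipment → 3.25% + 1% surcharge = 4.25% → $12.480975
Cold medicine $8.34: OTC medicine → 0% → $0.00
Haircut $42.05: labor services → 6.75% → $2.838375
Bottle of merlot $10.02: beer, wine and spirits → 12.25% → $1.22745
Cough syrup $11.75: OTC medicine → 0% → $0.00
Pair of dumbbells (15 lb) $31.12: athletic equipment → 3.25% → $1.0114
Antacid chews $11.03: OTC medicine → 0% → $0.00
Vitamin D (90 ct) $13.87: OTC medicine → 0% → $0.00
Sleeping bag $107.58: athletic equipment → 3.25% → $3.49635
Unrounded tax sum = $21.05455 → $21.05

$21.05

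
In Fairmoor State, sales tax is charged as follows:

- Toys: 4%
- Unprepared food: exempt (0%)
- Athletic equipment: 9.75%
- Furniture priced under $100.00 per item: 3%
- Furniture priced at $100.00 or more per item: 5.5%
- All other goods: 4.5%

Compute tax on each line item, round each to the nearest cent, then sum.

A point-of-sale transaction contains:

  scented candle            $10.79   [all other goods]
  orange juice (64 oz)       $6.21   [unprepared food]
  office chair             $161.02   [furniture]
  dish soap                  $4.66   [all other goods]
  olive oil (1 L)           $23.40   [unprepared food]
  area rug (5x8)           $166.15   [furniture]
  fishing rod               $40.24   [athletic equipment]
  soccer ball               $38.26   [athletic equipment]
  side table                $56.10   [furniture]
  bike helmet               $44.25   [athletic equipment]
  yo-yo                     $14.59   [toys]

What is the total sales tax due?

Scented candle $10.79: all other goods → 4.5% → $0.49
Orange juice (64 oz) $6.21: unprepared food → 0% → $0.00
Office chair $161.02: furniture, $100.00 or more → 5.5% → $8.86
Dish soap $4.66: all other goods → 4.5% → $0.21
Olive oil (1 L) $23.40: unprepared food → 0% → $0.00
Area rug (5x8) $166.15: furniture, $100.00 or more → 5.5% → $9.14
Fishing rod $40.24: athletic equipment → 9.75% → $3.92
Soccer ball $38.26: athletic equipment → 9.75% → $3.73
Side table $56.10: furniture, under $100.00 → 3% → $1.68
Bike helmet $44.25: athletic equipment → 9.75% → $4.31
Yo-yo $14.59: toys → 4% → $0.58
Total tax = $0.49 + $8.86 + $0.21 + $9.14 + $3.92 + $3.73 + $1.68 + $4.31 + $0.58 = $32.92

$32.92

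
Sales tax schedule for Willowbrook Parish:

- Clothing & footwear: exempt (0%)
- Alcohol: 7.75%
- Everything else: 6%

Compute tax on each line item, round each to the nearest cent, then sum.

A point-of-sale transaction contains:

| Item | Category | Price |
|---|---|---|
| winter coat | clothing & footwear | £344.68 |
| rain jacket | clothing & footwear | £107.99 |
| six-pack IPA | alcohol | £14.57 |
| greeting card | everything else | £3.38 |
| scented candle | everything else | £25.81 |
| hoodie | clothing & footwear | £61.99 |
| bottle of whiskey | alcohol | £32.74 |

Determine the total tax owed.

Winter coat £344.68: clothing & footwear → 0% → £0.00
Rain jacket £107.99: clothing & footwear → 0% → £0.00
Six-pack IPA £14.57: alcohol → 7.75% → £1.13
Greeting card £3.38: everything else → 6% → £0.20
Scented candle £25.81: everything else → 6% → £1.55
Hoodie £61.99: clothing & footwear → 0% → £0.00
Bottle of whiskey £32.74: alcohol → 7.75% → £2.54
Total tax = £1.13 + £0.20 + £1.55 + £2.54 = £5.42

£5.42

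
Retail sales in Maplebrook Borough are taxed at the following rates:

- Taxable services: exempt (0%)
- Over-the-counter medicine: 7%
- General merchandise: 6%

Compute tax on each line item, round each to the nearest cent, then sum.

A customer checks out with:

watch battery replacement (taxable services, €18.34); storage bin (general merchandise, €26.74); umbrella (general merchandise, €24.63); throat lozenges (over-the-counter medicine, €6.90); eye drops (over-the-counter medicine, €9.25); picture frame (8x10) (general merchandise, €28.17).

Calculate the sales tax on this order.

Watch battery replacement €18.34: taxable services → 0% → €0.00
Storage bin €26.74: general merchandise → 6% → €1.60
Umbrella €24.63: general merchandise → 6% → €1.48
Throat lozenges €6.90: over-the-counter medicine → 7% → €0.48
Eye drops €9.25: over-the-counter medicine → 7% → €0.65
Picture frame (8x10) €28.17: general merchandise → 6% → €1.69
Total tax = €1.60 + €1.48 + €0.48 + €0.65 + €1.69 = €5.90

€5.90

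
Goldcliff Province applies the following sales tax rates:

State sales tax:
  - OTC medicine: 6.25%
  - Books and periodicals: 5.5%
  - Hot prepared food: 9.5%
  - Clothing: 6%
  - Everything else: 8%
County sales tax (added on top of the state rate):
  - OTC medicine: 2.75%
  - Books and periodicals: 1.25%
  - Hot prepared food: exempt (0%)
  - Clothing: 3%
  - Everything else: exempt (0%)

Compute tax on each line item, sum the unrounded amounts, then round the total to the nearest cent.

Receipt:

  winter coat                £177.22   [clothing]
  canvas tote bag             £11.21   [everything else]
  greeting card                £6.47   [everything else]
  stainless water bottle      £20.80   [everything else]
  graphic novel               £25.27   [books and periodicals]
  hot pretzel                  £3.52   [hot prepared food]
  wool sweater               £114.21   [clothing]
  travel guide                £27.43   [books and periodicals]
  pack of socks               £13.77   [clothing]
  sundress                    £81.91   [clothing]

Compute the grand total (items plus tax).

£523.62

Winter coat £177.22: clothing → 6% + 3% county = 9% → £15.9498
Canvas tote bag £11.21: everything else → 8% + 0% county = 8% → £0.8968
Greeting card £6.47: everything else → 8% + 0% county = 8% → £0.5176
Stainless water bottle £20.80: everything else → 8% + 0% county = 8% → £1.664
Graphic novel £25.27: books and periodicals → 5.5% + 1.25% county = 6.75% → £1.705725
Hot pretzel £3.52: hot prepared food → 9.5% + 0% county = 9.5% → £0.3344
Wool sweater £114.21: clothing → 6% + 3% county = 9% → £10.2789
Travel guide £27.43: books and periodicals → 5.5% + 1.25% county = 6.75% → £1.851525
Pack of socks £13.77: clothing → 6% + 3% county = 9% → £1.2393
Sundress £81.91: clothing → 6% + 3% county = 9% → £7.3719
Subtotal = £481.81; unrounded tax = £41.80995 → £41.81; total due = £523.62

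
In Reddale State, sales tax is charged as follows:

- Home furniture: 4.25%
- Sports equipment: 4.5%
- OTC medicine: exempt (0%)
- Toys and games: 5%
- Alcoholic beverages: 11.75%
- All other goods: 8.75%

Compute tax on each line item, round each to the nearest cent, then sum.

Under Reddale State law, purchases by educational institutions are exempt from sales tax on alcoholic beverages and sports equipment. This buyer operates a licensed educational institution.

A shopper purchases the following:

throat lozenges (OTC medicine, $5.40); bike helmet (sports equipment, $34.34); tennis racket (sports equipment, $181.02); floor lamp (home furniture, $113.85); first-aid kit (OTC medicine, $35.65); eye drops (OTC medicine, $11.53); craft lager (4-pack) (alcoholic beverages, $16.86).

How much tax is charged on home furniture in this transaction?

$4.84

Floor lamp $113.85: home furniture → 4.25% → $4.84
Tax on home furniture = $4.84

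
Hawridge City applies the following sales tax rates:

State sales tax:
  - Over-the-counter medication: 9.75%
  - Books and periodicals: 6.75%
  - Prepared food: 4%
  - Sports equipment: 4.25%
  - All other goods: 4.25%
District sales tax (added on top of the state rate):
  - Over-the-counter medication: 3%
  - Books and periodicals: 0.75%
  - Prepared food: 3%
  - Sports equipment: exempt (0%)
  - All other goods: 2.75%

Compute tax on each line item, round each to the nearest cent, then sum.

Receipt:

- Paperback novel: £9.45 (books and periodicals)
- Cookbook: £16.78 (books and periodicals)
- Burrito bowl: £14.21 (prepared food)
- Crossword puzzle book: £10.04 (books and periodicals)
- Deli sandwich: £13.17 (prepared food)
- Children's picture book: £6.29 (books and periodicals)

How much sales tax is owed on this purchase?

Paperback novel £9.45: books and periodicals → 6.75% + 0.75% district = 7.5% → £0.71
Cookbook £16.78: books and periodicals → 6.75% + 0.75% district = 7.5% → £1.26
Burrito bowl £14.21: prepared food → 4% + 3% district = 7% → £0.99
Crossword puzzle book £10.04: books and periodicals → 6.75% + 0.75% district = 7.5% → £0.75
Deli sandwich £13.17: prepared food → 4% + 3% district = 7% → £0.92
Children's picture book £6.29: books and periodicals → 6.75% + 0.75% district = 7.5% → £0.47
Total tax = £0.71 + £1.26 + £0.99 + £0.75 + £0.92 + £0.47 = £5.10

£5.10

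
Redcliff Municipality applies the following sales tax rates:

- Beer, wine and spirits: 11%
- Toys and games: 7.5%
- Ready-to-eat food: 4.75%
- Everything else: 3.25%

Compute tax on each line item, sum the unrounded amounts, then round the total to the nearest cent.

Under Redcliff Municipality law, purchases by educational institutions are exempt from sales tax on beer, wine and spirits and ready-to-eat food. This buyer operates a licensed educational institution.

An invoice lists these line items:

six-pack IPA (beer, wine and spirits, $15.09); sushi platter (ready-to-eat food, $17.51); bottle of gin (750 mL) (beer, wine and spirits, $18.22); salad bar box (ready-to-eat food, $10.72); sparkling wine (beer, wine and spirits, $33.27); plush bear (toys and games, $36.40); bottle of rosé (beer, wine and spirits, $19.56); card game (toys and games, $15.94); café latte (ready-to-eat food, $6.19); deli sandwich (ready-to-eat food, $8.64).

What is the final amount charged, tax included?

$185.47

Six-pack IPA $15.09: beer, wine and spirits, buyer-exempt → 0% → $0.00
Sushi platter $17.51: ready-to-eat food, buyer-exempt → 0% → $0.00
Bottle of gin (750 mL) $18.22: beer, wine and spirits, buyer-exempt → 0% → $0.00
Salad bar box $10.72: ready-to-eat food, buyer-exempt → 0% → $0.00
Sparkling wine $33.27: beer, wine and spirits, buyer-exempt → 0% → $0.00
Plush bear $36.40: toys and games → 7.5% → $2.73
Bottle of rosé $19.56: beer, wine and spirits, buyer-exempt → 0% → $0.00
Card game $15.94: toys and games → 7.5% → $1.1955
Café latte $6.19: ready-to-eat food, buyer-exempt → 0% → $0.00
Deli sandwich $8.64: ready-to-eat food, buyer-exempt → 0% → $0.00
Subtotal = $181.54; unrounded tax = $3.9255 → $3.93; total due = $185.47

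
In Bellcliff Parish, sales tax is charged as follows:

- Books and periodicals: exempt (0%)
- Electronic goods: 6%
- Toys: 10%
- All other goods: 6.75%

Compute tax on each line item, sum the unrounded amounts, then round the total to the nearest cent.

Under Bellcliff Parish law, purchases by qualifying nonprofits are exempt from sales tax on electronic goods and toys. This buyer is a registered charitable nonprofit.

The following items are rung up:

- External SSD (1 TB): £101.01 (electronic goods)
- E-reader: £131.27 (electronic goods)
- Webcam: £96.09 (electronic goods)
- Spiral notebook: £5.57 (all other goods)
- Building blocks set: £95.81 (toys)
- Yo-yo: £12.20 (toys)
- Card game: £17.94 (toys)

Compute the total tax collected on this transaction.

External SSD (1 TB) £101.01: electronic goods, buyer-exempt → 0% → £0.00
E-reader £131.27: electronic goods, buyer-exempt → 0% → £0.00
Webcam £96.09: electronic goods, buyer-exempt → 0% → £0.00
Spiral notebook £5.57: all other goods → 6.75% → £0.375975
Building blocks set £95.81: toys, buyer-exempt → 0% → £0.00
Yo-yo £12.20: toys, buyer-exempt → 0% → £0.00
Card game £17.94: toys, buyer-exempt → 0% → £0.00
Unrounded tax sum = £0.375975 → £0.38

£0.38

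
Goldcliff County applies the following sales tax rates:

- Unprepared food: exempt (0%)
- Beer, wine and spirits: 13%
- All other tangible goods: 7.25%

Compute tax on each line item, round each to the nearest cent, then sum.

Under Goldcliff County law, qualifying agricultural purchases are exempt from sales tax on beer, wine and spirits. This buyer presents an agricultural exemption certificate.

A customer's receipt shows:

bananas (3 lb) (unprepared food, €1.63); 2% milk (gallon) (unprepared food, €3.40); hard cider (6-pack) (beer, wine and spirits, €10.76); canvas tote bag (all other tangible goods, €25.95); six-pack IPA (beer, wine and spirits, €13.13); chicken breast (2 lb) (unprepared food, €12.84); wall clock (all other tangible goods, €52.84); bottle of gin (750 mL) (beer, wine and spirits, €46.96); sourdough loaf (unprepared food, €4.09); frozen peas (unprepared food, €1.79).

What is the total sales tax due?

€5.71

Bananas (3 lb) €1.63: unprepared food → 0% → €0.00
2% milk (gallon) €3.40: unprepared food → 0% → €0.00
Hard cider (6-pack) €10.76: beer, wine and spirits, buyer-exempt → 0% → €0.00
Canvas tote bag €25.95: all other tangible goods → 7.25% → €1.88
Six-pack IPA €13.13: beer, wine and spirits, buyer-exempt → 0% → €0.00
Chicken breast (2 lb) €12.84: unprepared food → 0% → €0.00
Wall clock €52.84: all other tangible goods → 7.25% → €3.83
Bottle of gin (750 mL) €46.96: beer, wine and spirits, buyer-exempt → 0% → €0.00
Sourdough loaf €4.09: unprepared food → 0% → €0.00
Frozen peas €1.79: unprepared food → 0% → €0.00
Total tax = €1.88 + €3.83 = €5.71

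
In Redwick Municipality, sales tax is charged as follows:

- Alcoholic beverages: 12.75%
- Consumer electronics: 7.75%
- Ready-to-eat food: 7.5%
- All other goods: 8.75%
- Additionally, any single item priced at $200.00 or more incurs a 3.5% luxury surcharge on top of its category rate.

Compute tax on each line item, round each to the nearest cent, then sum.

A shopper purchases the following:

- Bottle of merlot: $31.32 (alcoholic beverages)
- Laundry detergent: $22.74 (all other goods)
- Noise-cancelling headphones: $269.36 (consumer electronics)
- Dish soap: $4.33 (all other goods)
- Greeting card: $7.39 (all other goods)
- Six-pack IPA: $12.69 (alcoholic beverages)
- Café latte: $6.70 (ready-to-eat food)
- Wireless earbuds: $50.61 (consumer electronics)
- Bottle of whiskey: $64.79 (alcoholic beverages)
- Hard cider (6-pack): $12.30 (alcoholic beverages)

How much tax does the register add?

$53.18

Bottle of merlot $31.32: alcoholic beverages → 12.75% → $3.99
Laundry detergent $22.74: all other goods → 8.75% → $1.99
Noise-cancelling headphones $269.36: consumer electronics → 7.75% + 3.5% surcharge = 11.25% → $30.30
Dish soap $4.33: all other goods → 8.75% → $0.38
Greeting card $7.39: all other goods → 8.75% → $0.65
Six-pack IPA $12.69: alcoholic beverages → 12.75% → $1.62
Café latte $6.70: ready-to-eat food → 7.5% → $0.50
Wireless earbuds $50.61: consumer electronics → 7.75% → $3.92
Bottle of whiskey $64.79: alcoholic beverages → 12.75% → $8.26
Hard cider (6-pack) $12.30: alcoholic beverages → 12.75% → $1.57
Total tax = $3.99 + $1.99 + $30.30 + $0.38 + $0.65 + $1.62 + $0.50 + $3.92 + $8.26 + $1.57 = $53.18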